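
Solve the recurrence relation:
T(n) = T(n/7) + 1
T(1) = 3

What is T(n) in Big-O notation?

Each step divides n by 7 and adds 1. After log_7(n) steps we reach T(1)=3. So T(n) = 1·log_7(n) + 3 = O(log n).

Answer: O(log n)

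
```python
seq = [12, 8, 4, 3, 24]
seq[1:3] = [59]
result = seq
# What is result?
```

Trace:
`seq = [12, 8, 4, 3, 24]` → seq = [12, 8, 4, 3, 24]
`seq[1:3] = [59]` → seq = [12, 59, 3, 24]
`result = seq` → result = [12, 59, 3, 24]
So result = [12, 59, 3, 24]

Answer: [12, 59, 3, 24]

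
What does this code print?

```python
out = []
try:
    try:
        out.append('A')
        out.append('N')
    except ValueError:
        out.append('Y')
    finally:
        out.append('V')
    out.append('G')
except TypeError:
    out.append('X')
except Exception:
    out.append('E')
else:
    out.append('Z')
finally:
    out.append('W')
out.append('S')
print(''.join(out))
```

Execution trace: 'A' (inner try body) → 'N' (inner try body, no exception) → 'V' (inner finally) → 'G' (try body, no exception) → 'Z' (else) → 'W' (finally) → 'S' (after the try/except). Output: ANVGZWS

Answer: ANVGZWS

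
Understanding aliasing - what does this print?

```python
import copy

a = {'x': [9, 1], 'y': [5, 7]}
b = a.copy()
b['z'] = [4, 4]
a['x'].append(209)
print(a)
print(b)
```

Key concept: shallow copy of dict with mutable values.
Step by step:
`a = {'x': [9, 1], 'y': [5, 7]}` → a = {'x': [9, 1], 'y': [5, 7]}
`b = a.copy()` → b = {'x': [9, 1], 'y': [5, 7]}
`b['z'] = [4, 4]` → b = {'x': [9, 1], 'y': [5, 7], 'z': [4, 4]}
`a['x'].append(209)` → a = {'x': [9, 1, 209], 'y': [5, 7]}; b = {'x': [9, 1, 209], 'y': [5, 7], 'z': [4, 4]}
`print(a)` → prints {'x': [9, 1, 209], 'y': [5, 7]}
`print(b)` → prints {'x': [9, 1, 209], 'y': [5, 7], 'z': [4, 4]}

Answer:
{'x': [9, 1, 209], 'y': [5, 7]}
{'x': [9, 1, 209], 'y': [5, 7], 'z': [4, 4]}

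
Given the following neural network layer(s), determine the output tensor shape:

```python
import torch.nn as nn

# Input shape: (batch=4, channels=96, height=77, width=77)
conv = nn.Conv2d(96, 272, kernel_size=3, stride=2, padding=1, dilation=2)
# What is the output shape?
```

Input: (4, 96, 77, 77) -> Output: (4, 272, 38, 38)

Answer: (4, 272, 38, 38)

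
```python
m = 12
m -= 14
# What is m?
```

Trace:
`m = 12` → m = 12
`m -= 14` → m = -2
So m = -2

Answer: -2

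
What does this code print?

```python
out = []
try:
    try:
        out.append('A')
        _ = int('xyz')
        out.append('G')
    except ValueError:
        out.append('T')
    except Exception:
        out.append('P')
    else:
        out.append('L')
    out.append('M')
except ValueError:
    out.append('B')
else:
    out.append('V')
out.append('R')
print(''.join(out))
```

Execution trace: 'A' (inner try body) → 'T' (inner except ValueError) → 'M' (try body, no exception) → 'V' (else) → 'R' (after the try/except). Output: ATMVR

Answer: ATMVR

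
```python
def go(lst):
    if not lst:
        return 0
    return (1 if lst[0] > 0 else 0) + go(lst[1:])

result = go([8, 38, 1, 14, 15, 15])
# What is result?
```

Count of positive elements in [8, 38, 1, 14, 15, 15] = 6

Answer: 6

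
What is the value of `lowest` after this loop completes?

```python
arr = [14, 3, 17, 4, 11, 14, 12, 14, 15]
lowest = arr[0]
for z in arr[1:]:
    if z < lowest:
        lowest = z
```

Minimum of [14, 3, 17, 4, 11, 14, 12, 14, 15]
`lowest` takes the values: 14 → 3

Answer: 3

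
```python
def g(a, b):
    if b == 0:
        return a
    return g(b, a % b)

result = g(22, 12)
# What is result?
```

g(22, 12) -> g(12, 10) -> g(10, 2) -> g(2, 0) -> 2

Answer: 2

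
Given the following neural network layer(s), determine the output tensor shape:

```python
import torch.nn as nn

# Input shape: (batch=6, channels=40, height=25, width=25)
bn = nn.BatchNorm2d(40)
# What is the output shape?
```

Input: (6, 40, 25, 25) -> Output: (6, 40, 25, 25)

Answer: (6, 40, 25, 25)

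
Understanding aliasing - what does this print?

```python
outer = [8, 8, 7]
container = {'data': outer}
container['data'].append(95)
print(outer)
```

Key concept: dict holds reference to list.
Step by step:
`outer = [8, 8, 7]` → outer = [8, 8, 7]
`container = {'data': outer}` → container = {'data': [8, 8, 7]}
`container['data'].append(95)` → outer = [8, 8, 7, 95]; container = {'data': [8, 8, 7, 95]}
`print(outer)` → prints [8, 8, 7, 95]

Answer: [8, 8, 7, 95]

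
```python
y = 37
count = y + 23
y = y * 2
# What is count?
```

Trace:
`y = 37` → y = 37
`count = y + 23` → count = 60
`y = y * 2` → y = 74
So count = 60

Answer: 60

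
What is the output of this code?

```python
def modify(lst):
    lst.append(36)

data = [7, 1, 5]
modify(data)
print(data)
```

Key concept: function modifies passed list.
Step by step:
`data = [7, 1, 5]` → data = [7, 1, 5]
`modify(data)` → data = [7, 1, 5, 36]
`print(data)` → prints [7, 1, 5, 36]

Answer: [7, 1, 5, 36]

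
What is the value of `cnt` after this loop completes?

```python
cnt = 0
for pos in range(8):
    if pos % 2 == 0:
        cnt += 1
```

Count numbers divisible by 2 in range(8)
`cnt` takes the values: 0 → 1 → 2 → 3 → 4

Answer: 4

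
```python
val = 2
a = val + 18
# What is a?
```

Trace:
`val = 2` → val = 2
`a = val + 18` → a = 20
So a = 20

Answer: 20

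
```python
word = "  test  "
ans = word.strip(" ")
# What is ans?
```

Trace:
`word = "  test  "` → word = '  test  '
`ans = word.strip(" ")` → ans = 'test'
So ans = 'test'

Answer: 'test'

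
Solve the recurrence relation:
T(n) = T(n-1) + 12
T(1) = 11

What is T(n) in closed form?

Unrolling: T(n) = T(1) + 12·(n-1) = 11 + 12(n-1) = 12n - 1.

Answer: T(n) = 12n - 1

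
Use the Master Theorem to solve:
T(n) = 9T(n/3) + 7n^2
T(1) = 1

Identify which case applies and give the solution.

a=9, b=3, f(n)=7n^2. log_3(9) = 2. Since c=2 = 2, Case 2 applies: T(n) = Θ(n^log_b(a) · log n) = O(n^2 log n).

Answer: O(n^2 log n) - Case 2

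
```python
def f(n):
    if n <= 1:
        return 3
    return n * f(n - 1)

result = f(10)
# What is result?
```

f(10) = 10 * 9 * 8 * 7 * 6 * 5 * 4 * 3 * 2 * 3 = 10886400

Answer: 10886400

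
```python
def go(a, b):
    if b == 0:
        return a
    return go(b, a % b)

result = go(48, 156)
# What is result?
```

go(48, 156) -> go(156, 48) -> go(48, 12) -> go(12, 0) -> 12

Answer: 12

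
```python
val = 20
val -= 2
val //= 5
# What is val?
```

Trace:
`val = 20` → val = 20
`val -= 2` → val = 18
`val //= 5` → val = 3
So val = 3

Answer: 3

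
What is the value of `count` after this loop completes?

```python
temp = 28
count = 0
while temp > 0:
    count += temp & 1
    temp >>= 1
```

Count set bits in 28 (binary: 0b11100)
`count` takes the values: 0 → 1 → 2 → 3

Answer: 3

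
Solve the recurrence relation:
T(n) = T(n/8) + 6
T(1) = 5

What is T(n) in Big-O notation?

Each step divides n by 8 and adds 6. After log_8(n) steps we reach T(1)=5. So T(n) = 6·log_8(n) + 5 = O(log n).

Answer: O(log n)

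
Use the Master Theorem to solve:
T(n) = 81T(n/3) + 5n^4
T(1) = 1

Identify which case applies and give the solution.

a=81, b=3, f(n)=5n^4. log_3(81) = 4. Since c=4 = 4, Case 2 applies: T(n) = Θ(n^log_b(a) · log n) = O(n^4 log n).

Answer: O(n^4 log n) - Case 2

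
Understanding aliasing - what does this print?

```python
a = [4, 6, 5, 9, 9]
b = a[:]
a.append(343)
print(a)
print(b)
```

Key concept: slice [:] creates copy.
Step by step:
`a = [4, 6, 5, 9, 9]` → a = [4, 6, 5, 9, 9]
`b = a[:]` → b = [4, 6, 5, 9, 9]
`a.append(343)` → a = [4, 6, 5, 9, 9, 343]
`print(a)` → prints [4, 6, 5, 9, 9, 343]
`print(b)` → prints [4, 6, 5, 9, 9]

Answer:
[4, 6, 5, 9, 9, 343]
[4, 6, 5, 9, 9]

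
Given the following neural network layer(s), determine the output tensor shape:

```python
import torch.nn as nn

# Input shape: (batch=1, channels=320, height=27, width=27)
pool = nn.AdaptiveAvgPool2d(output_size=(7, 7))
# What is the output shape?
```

Input: (1, 320, 27, 27) -> Output: (1, 320, 7, 7)

Answer: (1, 320, 7, 7)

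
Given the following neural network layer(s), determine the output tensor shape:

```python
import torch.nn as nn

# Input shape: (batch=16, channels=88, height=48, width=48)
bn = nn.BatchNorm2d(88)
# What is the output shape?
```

Input: (16, 88, 48, 48) -> Output: (16, 88, 48, 48)

Answer: (16, 88, 48, 48)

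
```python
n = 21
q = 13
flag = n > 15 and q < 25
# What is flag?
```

Trace:
`n = 21` → n = 21
`q = 13` → q = 13
`flag = n > 15 and q < 25` → flag = True
So flag = True

Answer: True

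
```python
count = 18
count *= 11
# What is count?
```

Trace:
`count = 18` → count = 18
`count *= 11` → count = 198
So count = 198

Answer: 198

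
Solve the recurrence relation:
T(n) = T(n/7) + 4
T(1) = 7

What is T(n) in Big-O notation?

Each step divides n by 7 and adds 4. After log_7(n) steps we reach T(1)=7. So T(n) = 4·log_7(n) + 7 = O(log n).

Answer: O(log n)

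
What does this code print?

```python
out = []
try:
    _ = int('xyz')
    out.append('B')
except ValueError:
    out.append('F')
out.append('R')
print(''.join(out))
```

Execution trace: 'F' (except ValueError) → 'R' (after the try/except). Output: FR

Answer: FR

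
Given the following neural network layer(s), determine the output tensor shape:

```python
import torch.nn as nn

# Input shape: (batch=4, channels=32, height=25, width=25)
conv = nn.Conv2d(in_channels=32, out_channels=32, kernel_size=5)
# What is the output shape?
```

Input: (4, 32, 25, 25) -> Output: (4, 32, 21, 21)

Answer: (4, 32, 21, 21)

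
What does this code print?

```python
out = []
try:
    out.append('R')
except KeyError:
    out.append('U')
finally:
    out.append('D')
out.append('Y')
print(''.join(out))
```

Execution trace: 'R' (try body, no exception) → 'D' (finally) → 'Y' (after the try/except). Output: RDY

Answer: RDY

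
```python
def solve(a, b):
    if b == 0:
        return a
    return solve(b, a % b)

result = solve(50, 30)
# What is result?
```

solve(50, 30) -> solve(30, 20) -> solve(20, 10) -> solve(10, 0) -> 10

Answer: 10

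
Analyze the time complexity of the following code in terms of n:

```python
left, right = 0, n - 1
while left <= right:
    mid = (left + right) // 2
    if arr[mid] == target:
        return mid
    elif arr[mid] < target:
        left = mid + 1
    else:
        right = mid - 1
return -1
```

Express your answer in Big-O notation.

This is Binary search in a sorted array. Time complexity: O(log n).

Answer: O(log n)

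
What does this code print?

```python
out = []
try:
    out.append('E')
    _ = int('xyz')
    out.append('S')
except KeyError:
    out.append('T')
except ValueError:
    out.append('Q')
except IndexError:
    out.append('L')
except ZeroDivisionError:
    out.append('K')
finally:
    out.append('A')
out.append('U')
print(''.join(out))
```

Execution trace: 'E' (try body) → 'Q' (except ValueError) → 'A' (finally) → 'U' (after the try/except). Output: EQAU

Answer: EQAU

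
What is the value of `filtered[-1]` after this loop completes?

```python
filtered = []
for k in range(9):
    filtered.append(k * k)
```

Last element of squares 0 to 8
`filtered` takes the values: [] → [0] → [0, 1] → [0, 1, 4] → [0, 1, 4, 9] → [0, 1, 4, 9, 16] → [0, 1, 4, 9, 16, 25] → [0, 1, 4, 9, 16, 25, 36] → [0, 1, 4, 9, 16, 25, 36, 49] → [0, 1, 4, 9, 16, 25, 36, 49, 64]
So `filtered[-1]` = 64

Answer: 64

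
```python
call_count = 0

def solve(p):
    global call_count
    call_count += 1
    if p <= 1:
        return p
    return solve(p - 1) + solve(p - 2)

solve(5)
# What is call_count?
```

Calls(p) = 1 + Calls(p-1) + Calls(p-2); Calls(0)=Calls(1)=1. For p=5 this gives 15.

Answer: 15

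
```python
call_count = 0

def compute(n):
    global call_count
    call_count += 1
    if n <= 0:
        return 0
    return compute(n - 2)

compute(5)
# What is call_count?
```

Linear recursion stepping by 2: 4 calls from n=5 down to ≤0.

Answer: 4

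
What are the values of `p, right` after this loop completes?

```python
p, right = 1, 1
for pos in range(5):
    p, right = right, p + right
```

Fibonacci: after 5 iterations
`p, right` takes the values: (1, 1) → (1, 2) → (2, 3) → (3, 5) → (5, 8) → (8, 13)

Answer: 8, 13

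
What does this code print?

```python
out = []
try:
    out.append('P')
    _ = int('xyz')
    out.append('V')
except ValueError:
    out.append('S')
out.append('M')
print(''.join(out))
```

Execution trace: 'P' (try body) → 'S' (except ValueError) → 'M' (after the try/except). Output: PSM

Answer: PSM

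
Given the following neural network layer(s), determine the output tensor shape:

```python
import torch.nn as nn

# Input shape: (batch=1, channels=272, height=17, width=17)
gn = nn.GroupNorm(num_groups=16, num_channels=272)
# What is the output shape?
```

Input: (1, 272, 17, 17) -> Output: (1, 272, 17, 17)

Answer: (1, 272, 17, 17)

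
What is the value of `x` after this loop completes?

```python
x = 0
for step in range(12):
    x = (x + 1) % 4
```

Increment mod 4, 12 times = 0
`x` takes the values: 0 → 1 → 2 → 3 → 0 → 1 → 2 → 3 → 0 → 1 → 2 → 3 → 0

Answer: 0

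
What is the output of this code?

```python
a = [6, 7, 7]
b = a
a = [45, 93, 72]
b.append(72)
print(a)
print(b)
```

Key concept: rebinding vs mutation: a is rebound to a new list, b still points at the original.
Step by step:
`a = [6, 7, 7]` → a = [6, 7, 7]
`b = a` → b = [6, 7, 7] (same object as a)
`a = [45, 93, 72]` → a = [45, 93, 72]
`b.append(72)` → b = [6, 7, 7, 72]
`print(a)` → prints [45, 93, 72]
`print(b)` → prints [6, 7, 7, 72]

Answer:
[45, 93, 72]
[6, 7, 7, 72]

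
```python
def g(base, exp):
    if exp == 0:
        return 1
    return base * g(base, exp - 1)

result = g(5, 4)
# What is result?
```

g(5, 4) = 5 * 5 * 5 * 5 = 625

Answer: 625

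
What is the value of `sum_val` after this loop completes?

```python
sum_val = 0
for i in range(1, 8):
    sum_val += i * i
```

Sum of squares 1² to 7² = 140
`sum_val` takes the values: 0 → 1 → 5 → 14 → 30 → 55 → 91 → 140

Answer: 140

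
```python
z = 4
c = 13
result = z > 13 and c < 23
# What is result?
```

Trace:
`z = 4` → z = 4
`c = 13` → c = 13
`result = z > 13 and c < 23` → result = False
So result = False

Answer: False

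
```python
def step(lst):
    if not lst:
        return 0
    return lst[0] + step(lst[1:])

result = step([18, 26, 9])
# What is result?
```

18 + 26 + 9 + 0 = 53

Answer: 53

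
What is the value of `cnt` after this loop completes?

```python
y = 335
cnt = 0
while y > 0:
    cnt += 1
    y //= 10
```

Count digits by repeated division by 10
`cnt` takes the values: 0 → 1 → 2 → 3

Answer: 3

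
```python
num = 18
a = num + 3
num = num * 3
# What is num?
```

Trace:
`num = 18` → num = 18
`a = num + 3` → a = 21
`num = num * 3` → num = 54
So num = 54

Answer: 54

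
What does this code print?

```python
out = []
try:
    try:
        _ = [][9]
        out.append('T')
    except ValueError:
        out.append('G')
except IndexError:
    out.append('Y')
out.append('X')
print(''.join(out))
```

Execution trace: 'Y' (outer except IndexError) → 'X' (after the try/except). Output: YX

Answer: YX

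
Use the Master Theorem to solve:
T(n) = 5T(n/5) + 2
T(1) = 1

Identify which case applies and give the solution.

a=5, b=5, f(n)=2. log_5(5) = 1. Since c=0 < 1, Case 1 applies: T(n) = Θ(n^log_b(a)) = O(n).

Answer: O(n) - Case 1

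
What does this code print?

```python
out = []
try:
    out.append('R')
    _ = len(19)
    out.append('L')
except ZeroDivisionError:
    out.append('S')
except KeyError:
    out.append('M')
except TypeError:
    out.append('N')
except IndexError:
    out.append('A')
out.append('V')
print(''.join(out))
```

Execution trace: 'R' (try body) → 'N' (except TypeError) → 'V' (after the try/except). Output: RNV

Answer: RNV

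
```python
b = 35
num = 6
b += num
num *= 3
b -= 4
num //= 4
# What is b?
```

Trace:
`b = 35` → b = 35
`num = 6` → num = 6
`b += num` → b = 41
`num *= 3` → num = 18
`b -= 4` → b = 37
`num //= 4` → num = 4
So b = 37

Answer: 37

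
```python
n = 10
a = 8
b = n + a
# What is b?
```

Trace:
`n = 10` → n = 10
`a = 8` → a = 8
`b = n + a` → b = 18
So b = 18

Answer: 18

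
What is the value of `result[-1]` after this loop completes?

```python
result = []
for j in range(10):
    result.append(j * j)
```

Last element of squares 0 to 9
`result` takes the values: [] → [0] → [0, 1] → [0, 1, 4] → [0, 1, 4, 9] → [0, 1, 4, 9, 16] → [0, 1, 4, 9, 16, 25] → [0, 1, 4, 9, 16, 25, 36] → [0, 1, 4, 9, 16, 25, 36, 49] → [0, 1, 4, 9, 16, 25, 36, 49, 64] → [0, 1, 4, 9, 16, 25, 36, 49, 64, 81]
So `result[-1]` = 81

Answer: 81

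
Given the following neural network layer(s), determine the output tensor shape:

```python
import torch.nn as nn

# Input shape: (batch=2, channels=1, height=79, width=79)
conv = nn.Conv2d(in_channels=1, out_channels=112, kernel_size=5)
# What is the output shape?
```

Input: (2, 1, 79, 79) -> Output: (2, 112, 75, 75)

Answer: (2, 112, 75, 75)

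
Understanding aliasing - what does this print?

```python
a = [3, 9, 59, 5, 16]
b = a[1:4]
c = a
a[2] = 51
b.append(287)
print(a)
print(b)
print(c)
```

Key concept: slice vs alias.
Step by step:
`a = [3, 9, 59, 5, 16]` → a = [3, 9, 59, 5, 16]
`b = a[1:4]` → b = [9, 59, 5]
`c = a` → c = [3, 9, 59, 5, 16] (same object as a)
`a[2] = 51` → a = [3, 9, 51, 5, 16] (same object as c); c = [3, 9, 51, 5, 16] (same object as a)
`b.append(287)` → b = [9, 59, 5, 287]
`print(a)` → prints [3, 9, 51, 5, 16]
`print(b)` → prints [9, 59, 5, 287]
`print(c)` → prints [3, 9, 51, 5, 16]

Answer:
[3, 9, 51, 5, 16]
[9, 59, 5, 287]
[3, 9, 51, 5, 16]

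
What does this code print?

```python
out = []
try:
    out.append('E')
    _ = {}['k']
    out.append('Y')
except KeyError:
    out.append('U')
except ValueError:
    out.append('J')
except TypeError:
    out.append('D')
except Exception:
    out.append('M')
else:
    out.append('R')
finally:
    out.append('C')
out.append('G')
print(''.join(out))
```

Execution trace: 'E' (try body) → 'U' (except KeyError) → 'C' (finally) → 'G' (after the try/except). Output: EUCG

Answer: EUCG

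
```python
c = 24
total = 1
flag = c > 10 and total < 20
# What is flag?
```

Trace:
`c = 24` → c = 24
`total = 1` → total = 1
`flag = c > 10 and total < 20` → flag = True
So flag = True

Answer: True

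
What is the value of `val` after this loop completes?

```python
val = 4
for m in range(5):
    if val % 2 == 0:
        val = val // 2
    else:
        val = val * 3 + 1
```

Collatz-style transformation from 4
`val` takes the values: 4 → 2 → 1 → 4 → 2 → 1

Answer: 1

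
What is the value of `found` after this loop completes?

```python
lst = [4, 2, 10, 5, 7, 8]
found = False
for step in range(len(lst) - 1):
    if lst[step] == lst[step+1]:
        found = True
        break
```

Check consecutive duplicates in [4, 2, 10, 5, 7, 8]
`found` takes the values: False

Answer: False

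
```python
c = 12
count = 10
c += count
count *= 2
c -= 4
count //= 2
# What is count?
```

Trace:
`c = 12` → c = 12
`count = 10` → count = 10
`c += count` → c = 22
`count *= 2` → count = 20
`c -= 4` → c = 18
`count //= 2` → count = 10
So count = 10

Answer: 10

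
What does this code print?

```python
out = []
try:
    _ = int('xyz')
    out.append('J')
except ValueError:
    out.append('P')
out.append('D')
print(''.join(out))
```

Execution trace: 'P' (except ValueError) → 'D' (after the try/except). Output: PD

Answer: PD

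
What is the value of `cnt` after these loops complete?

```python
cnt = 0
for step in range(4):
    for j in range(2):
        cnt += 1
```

4 * 2 = 8
`cnt` takes the values: 0 → 1 → 2 → 3 → 4 → 5 → 6 → 7 → 8

Answer: 8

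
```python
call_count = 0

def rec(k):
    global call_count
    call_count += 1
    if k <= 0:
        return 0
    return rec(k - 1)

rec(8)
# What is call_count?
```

Linear recursion stepping by 1: 9 calls from k=8 down to ≤0.

Answer: 9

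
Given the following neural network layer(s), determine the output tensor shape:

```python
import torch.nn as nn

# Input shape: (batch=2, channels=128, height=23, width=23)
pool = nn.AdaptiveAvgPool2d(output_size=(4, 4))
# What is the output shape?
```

Input: (2, 128, 23, 23) -> Output: (2, 128, 4, 4)

Answer: (2, 128, 4, 4)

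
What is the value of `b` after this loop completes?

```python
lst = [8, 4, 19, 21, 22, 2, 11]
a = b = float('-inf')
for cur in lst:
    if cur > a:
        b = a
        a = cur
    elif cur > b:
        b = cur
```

Second largest (with repeats) in [8, 4, 19, 21, 22, 2, 11]
`b` takes the values: -inf → 4 → 8 → 19 → 21

Answer: 21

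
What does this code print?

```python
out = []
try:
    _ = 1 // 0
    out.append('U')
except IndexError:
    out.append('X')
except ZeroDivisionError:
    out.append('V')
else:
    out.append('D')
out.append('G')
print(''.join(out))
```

Execution trace: 'V' (except ZeroDivisionError) → 'G' (after the try/except). Output: VG

Answer: VG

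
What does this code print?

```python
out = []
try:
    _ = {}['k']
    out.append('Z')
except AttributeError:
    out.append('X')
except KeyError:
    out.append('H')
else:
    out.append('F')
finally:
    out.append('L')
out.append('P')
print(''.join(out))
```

Execution trace: 'H' (except KeyError) → 'L' (finally) → 'P' (after the try/except). Output: HLP

Answer: HLP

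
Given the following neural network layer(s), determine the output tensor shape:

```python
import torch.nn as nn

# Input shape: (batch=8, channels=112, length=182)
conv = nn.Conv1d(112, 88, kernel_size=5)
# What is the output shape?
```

Input: (8, 112, 182) -> Output: (8, 88, 178)

Answer: (8, 88, 178)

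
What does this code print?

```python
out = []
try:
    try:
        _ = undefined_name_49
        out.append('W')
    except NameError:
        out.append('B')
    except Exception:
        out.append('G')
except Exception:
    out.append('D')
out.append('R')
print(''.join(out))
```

Execution trace: 'B' (inner except NameError) → 'R' (after the try/except). Output: BR

Answer: BR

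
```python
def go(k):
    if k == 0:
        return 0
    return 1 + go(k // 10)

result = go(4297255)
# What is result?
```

Count of digits of 4297255: 7

Answer: 7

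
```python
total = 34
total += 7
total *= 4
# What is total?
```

Trace:
`total = 34` → total = 34
`total += 7` → total = 41
`total *= 4` → total = 164
So total = 164

Answer: 164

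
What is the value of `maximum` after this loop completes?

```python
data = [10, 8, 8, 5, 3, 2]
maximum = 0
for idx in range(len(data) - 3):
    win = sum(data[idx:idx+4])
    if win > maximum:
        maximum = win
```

Max sum of 4-element window in [10, 8, 8, 5, 3, 2]
`maximum` takes the values: 0 → 31

Answer: 31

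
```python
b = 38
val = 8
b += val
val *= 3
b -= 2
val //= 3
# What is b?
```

Trace:
`b = 38` → b = 38
`val = 8` → val = 8
`b += val` → b = 46
`val *= 3` → val = 24
`b -= 2` → b = 44
`val //= 3` → val = 8
So b = 44

Answer: 44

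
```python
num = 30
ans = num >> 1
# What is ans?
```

Trace:
`num = 30` → num = 30
`ans = num >> 1` → ans = 15
So ans = 15

Answer: 15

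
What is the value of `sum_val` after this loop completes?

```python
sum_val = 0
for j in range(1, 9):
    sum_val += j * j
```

Sum of squares 1² to 8² = 204
`sum_val` takes the values: 0 → 1 → 5 → 14 → 30 → 55 → 91 → 140 → 204

Answer: 204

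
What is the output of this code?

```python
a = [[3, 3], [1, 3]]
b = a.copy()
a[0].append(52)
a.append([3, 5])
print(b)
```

Key concept: shallow copy with nested lists.
Step by step:
`a = [[3, 3], [1, 3]]` → a = [[3, 3], [1, 3]]
`b = a.copy()` → b = [[3, 3], [1, 3]]
`a[0].append(52)` → a = [[3, 3, 52], [1, 3]]; b = [[3, 3, 52], [1, 3]]
`a.append([3, 5])` → a = [[3, 3, 52], [1, 3], [3, 5]]
`print(b)` → prints [[3, 3, 52], [1, 3]]

Answer: [[3, 3, 52], [1, 3]]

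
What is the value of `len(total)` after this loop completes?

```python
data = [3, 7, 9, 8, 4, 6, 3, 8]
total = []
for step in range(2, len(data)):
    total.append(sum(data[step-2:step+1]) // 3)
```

Number of 3-element averages
`total` takes the values: [] → [6] → [6, 8] → [6, 8, 7] → [6, 8, 7, 6] → [6, 8, 7, 6, 4] → [6, 8, 7, 6, 4, 5]
So `len(total)` = 6

Answer: 6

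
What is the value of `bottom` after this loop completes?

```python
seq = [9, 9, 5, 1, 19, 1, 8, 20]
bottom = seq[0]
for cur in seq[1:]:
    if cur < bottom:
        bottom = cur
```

Minimum of [9, 9, 5, 1, 19, 1, 8, 20]
`bottom` takes the values: 9 → 5 → 1

Answer: 1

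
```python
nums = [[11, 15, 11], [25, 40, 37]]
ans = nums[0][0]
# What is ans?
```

Trace:
`nums = [[11, 15, 11], [25, 40, 37]]` → nums = [[11, 15, 11], [25, 40, 37]]
`ans = nums[0][0]` → ans = 11
So ans = 11

Answer: 11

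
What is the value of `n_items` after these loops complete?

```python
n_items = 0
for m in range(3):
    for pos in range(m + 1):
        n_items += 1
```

Triangle: 1 + 2 + ... + 3
`n_items` takes the values: 0 → 1 → 2 → 3 → 4 → 5 → 6

Answer: 6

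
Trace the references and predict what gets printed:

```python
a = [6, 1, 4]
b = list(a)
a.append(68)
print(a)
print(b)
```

Key concept: list() constructor creates copy.
Step by step:
`a = [6, 1, 4]` → a = [6, 1, 4]
`b = list(a)` → b = [6, 1, 4]
`a.append(68)` → a = [6, 1, 4, 68]
`print(a)` → prints [6, 1, 4, 68]
`print(b)` → prints [6, 1, 4]

Answer:
[6, 1, 4, 68]
[6, 1, 4]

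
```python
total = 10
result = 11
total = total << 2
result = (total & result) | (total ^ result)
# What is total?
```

Trace:
`total = 10` → total = 10
`result = 11` → result = 11
`total = total << 2` → total = 40
`result = (total & result) | (total ^ result)` → result = 43
So total = 40

Answer: 40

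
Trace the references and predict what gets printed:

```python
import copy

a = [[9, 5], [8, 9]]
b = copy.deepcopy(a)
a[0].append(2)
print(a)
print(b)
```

Key concept: deep copy is fully independent.
Step by step:
`a = [[9, 5], [8, 9]]` → a = [[9, 5], [8, 9]]
`b = copy.deepcopy(a)` → b = [[9, 5], [8, 9]]
`a[0].append(2)` → a = [[9, 5, 2], [8, 9]]
`print(a)` → prints [[9, 5, 2], [8, 9]]
`print(b)` → prints [[9, 5], [8, 9]]

Answer:
[[9, 5, 2], [8, 9]]
[[9, 5], [8, 9]]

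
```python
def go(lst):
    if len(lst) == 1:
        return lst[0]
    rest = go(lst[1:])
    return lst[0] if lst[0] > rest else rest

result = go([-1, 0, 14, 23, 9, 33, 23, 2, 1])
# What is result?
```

Recursive max over [-1, 0, 14, 23, 9, 33, 23, 2, 1] = 33

Answer: 33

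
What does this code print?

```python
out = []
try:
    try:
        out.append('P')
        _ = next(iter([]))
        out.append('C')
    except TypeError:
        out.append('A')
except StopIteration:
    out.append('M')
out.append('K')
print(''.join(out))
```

Execution trace: 'P' (try body) → 'M' (outer except StopIteration) → 'K' (after the try/except). Output: PMK

Answer: PMK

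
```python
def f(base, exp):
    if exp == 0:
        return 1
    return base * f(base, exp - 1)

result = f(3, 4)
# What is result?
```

f(3, 4) = 3 * 3 * 3 * 3 = 81

Answer: 81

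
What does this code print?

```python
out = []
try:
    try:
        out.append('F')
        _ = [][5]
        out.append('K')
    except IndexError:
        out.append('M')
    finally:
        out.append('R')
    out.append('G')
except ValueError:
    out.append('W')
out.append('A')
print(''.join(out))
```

Execution trace: 'F' (inner try body) → 'M' (inner except IndexError) → 'R' (inner finally) → 'G' (try body, no exception) → 'A' (after the try/except). Output: FMRGA

Answer: FMRGA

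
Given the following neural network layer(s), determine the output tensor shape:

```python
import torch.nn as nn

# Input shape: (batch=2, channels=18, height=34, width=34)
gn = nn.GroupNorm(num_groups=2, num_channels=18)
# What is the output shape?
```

Input: (2, 18, 34, 34) -> Output: (2, 18, 34, 34)

Answer: (2, 18, 34, 34)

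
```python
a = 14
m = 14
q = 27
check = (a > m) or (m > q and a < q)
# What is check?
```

Trace:
`a = 14` → a = 14
`m = 14` → m = 14
`q = 27` → q = 27
`check = (a > m) or (m > q and a < q)` → check = False
So check = False

Answer: False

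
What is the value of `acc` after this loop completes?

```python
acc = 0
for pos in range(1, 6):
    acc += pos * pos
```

Sum of squares 1² to 5² = 55
`acc` takes the values: 0 → 1 → 5 → 14 → 30 → 55

Answer: 55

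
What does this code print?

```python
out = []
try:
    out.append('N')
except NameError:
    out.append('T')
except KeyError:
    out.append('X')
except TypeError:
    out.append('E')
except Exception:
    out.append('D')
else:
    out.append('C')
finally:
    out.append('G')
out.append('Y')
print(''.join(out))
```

Execution trace: 'N' (try body, no exception) → 'C' (else) → 'G' (finally) → 'Y' (after the try/except). Output: NCGY

Answer: NCGY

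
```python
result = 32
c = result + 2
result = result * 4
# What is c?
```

Trace:
`result = 32` → result = 32
`c = result + 2` → c = 34
`result = result * 4` → result = 128
So c = 34

Answer: 34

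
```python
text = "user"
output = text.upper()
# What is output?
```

Trace:
`text = "user"` → text = 'user'
`output = text.upper()` → output = 'USER'
So output = 'USER'

Answer: 'USER'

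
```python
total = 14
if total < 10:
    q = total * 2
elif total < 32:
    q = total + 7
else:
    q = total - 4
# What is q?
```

Trace:
`total = 14` → total = 14
`if total < 10: ...` → total < 10 is False, total < 32 is True → q = 21
So q = 21

Answer: 21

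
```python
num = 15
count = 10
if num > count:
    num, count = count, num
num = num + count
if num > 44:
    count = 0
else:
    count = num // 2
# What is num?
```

Trace:
`num = 15` → num = 15
`count = 10` → count = 10
`if num > count: ...` → num > count is True → num = 10; count = 15
`num = num + count` → num = 25
`if num > 44: ...` → num > 44 is False, take else branch → count = 12
So num = 25

Answer: 25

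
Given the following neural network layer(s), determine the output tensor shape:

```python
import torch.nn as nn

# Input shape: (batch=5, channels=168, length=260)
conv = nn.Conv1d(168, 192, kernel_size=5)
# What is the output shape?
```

Input: (5, 168, 260) -> Output: (5, 192, 256)

Answer: (5, 192, 256)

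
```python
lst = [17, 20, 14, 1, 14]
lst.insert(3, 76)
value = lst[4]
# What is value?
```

Trace:
`lst = [17, 20, 14, 1, 14]` → lst = [17, 20, 14, 1, 14]
`lst.insert(3, 76)` → lst = [17, 20, 14, 76, 1, 14]
`value = lst[4]` → value = 1
So value = 1

Answer: 1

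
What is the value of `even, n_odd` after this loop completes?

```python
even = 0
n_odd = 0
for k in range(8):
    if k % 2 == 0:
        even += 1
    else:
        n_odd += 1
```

Count evens and odds in range(8)
`even, n_odd` takes the values: (0, 0) → (1, 0) → (1, 1) → (2, 1) → (2, 2) → (3, 2) → (3, 3) → (4, 3) → (4, 4)

Answer: 4, 4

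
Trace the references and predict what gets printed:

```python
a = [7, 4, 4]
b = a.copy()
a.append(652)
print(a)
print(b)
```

Key concept: list.copy() creates independent copy.
Step by step:
`a = [7, 4, 4]` → a = [7, 4, 4]
`b = a.copy()` → b = [7, 4, 4]
`a.append(652)` → a = [7, 4, 4, 652]
`print(a)` → prints [7, 4, 4, 652]
`print(b)` → prints [7, 4, 4]

Answer:
[7, 4, 4, 652]
[7, 4, 4]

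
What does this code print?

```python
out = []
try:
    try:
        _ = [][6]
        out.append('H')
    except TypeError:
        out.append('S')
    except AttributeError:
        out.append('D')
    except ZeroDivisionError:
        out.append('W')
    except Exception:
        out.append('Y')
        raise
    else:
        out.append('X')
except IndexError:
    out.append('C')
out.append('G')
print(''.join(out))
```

Execution trace: 'Y' (inner except Exception) → 'C' (outer except IndexError) → 'G' (after the try/except). Output: YCG

Answer: YCG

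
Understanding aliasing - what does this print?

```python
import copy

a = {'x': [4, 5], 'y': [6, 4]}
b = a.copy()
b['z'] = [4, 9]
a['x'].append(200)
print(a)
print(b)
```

Key concept: shallow copy of dict with mutable values.
Step by step:
`a = {'x': [4, 5], 'y': [6, 4]}` → a = {'x': [4, 5], 'y': [6, 4]}
`b = a.copy()` → b = {'x': [4, 5], 'y': [6, 4]}
`b['z'] = [4, 9]` → b = {'x': [4, 5], 'y': [6, 4], 'z': [4, 9]}
`a['x'].append(200)` → a = {'x': [4, 5, 200], 'y': [6, 4]}; b = {'x': [4, 5, 200], 'y': [6, 4], 'z': [4, 9]}
`print(a)` → prints {'x': [4, 5, 200], 'y': [6, 4]}
`print(b)` → prints {'x': [4, 5, 200], 'y': [6, 4], 'z': [4, 9]}

Answer:
{'x': [4, 5, 200], 'y': [6, 4]}
{'x': [4, 5, 200], 'y': [6, 4], 'z': [4, 9]}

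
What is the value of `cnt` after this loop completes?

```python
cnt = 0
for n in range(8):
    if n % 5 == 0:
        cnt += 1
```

Count numbers divisible by 5 in range(8)
`cnt` takes the values: 0 → 1 → 2

Answer: 2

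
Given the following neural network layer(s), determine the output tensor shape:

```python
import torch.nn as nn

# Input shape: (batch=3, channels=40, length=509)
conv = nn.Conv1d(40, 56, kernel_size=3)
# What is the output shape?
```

Input: (3, 40, 509) -> Output: (3, 56, 507)

Answer: (3, 56, 507)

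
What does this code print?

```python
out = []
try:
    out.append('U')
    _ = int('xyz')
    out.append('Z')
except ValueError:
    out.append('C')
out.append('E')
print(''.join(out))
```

Execution trace: 'U' (try body) → 'C' (except ValueError) → 'E' (after the try/except). Output: UCE

Answer: UCE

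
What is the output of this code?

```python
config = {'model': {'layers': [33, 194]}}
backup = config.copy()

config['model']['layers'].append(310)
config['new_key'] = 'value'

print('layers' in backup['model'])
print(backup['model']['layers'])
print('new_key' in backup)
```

Key concept: shallow copy gotcha with nested dict.
Step by step:
`config = {'model': {'layers': [33, 194]}}` → config = {'model': {'layers': [33, 194]}}
`backup = config.copy()` → backup = {'model': {'layers': [33, 194]}}
`config['model']['layers'].append(310)` → config = {'model': {'layers': [33, 194, 310]}}; backup = {'model': {'layers': [33, 194, 310]}}
`config['new_key'] = 'value'` → config = {'model': {'layers': [33, 194, 310]}, 'new_key': 'value'}
`print('layers' in backup['model'])` → prints True
`print(backup['model']['layers'])` → prints [33, 194, 310]
`print('new_key' in backup)` → prints False

Answer:
True
[33, 194, 310]
False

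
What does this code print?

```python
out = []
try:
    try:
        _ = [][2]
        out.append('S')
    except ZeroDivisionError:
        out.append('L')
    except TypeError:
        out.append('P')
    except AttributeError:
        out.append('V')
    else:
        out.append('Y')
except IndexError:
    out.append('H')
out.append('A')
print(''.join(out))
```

Execution trace: 'H' (outer except IndexError) → 'A' (after the try/except). Output: HA

Answer: HA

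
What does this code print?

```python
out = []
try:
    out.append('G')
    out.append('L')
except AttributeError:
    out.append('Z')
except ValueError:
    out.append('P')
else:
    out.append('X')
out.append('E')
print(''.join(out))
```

Execution trace: 'G' (try body) → 'L' (try body, no exception) → 'X' (else) → 'E' (after the try/except). Output: GLXE

Answer: GLXE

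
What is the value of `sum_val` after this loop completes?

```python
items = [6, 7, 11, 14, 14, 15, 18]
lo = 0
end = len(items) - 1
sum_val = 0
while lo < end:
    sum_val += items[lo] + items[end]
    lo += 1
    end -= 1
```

Sum of pairs from ends
`sum_val` takes the values: 0 → 24 → 46 → 71

Answer: 71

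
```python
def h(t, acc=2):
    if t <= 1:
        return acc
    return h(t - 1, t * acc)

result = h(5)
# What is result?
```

Accumulator trace (n, acc): (5, 2) -> (4, 10) -> (3, 40) -> (2, 120) -> (1, 240) -> return 240

Answer: 240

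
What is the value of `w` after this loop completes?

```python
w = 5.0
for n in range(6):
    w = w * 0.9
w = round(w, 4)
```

Exponential decay: 5.0 * 0.9^6
`w` takes the values: 5.0 → 4.5 → 4.05 → 3.645 → 3.2805 → 2.95245 → 2.657205 → 2.6572

Answer: 2.6572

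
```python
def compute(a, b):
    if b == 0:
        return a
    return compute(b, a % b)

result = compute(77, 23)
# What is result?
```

compute(77, 23) -> compute(23, 8) -> compute(8, 7) -> compute(7, 1) -> compute(1, 0) -> 1

Answer: 1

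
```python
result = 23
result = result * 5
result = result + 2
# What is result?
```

Trace:
`result = 23` → result = 23
`result = result * 5` → result = 115
`result = result + 2` → result = 117
So result = 117

Answer: 117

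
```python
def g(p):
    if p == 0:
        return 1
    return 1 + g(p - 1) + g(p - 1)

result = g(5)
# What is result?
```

g(p) = 1 + 2·g(p-1), g(0)=1. Closed form: (1+1)·2^5 - 1 = 63.

Answer: 63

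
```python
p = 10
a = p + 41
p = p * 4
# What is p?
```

Trace:
`p = 10` → p = 10
`a = p + 41` → a = 51
`p = p * 4` → p = 40
So p = 40

Answer: 40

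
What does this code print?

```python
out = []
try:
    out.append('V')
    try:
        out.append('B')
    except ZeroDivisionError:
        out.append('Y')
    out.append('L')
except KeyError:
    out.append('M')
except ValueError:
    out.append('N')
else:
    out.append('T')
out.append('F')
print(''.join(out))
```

Execution trace: 'V' (try body) → 'B' (inner try body, no exception) → 'L' (try body, no exception) → 'T' (else) → 'F' (after the try/except). Output: VBLTF

Answer: VBLTF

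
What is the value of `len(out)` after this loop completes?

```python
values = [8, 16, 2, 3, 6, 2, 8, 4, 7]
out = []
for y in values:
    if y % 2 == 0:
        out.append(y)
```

Count even numbers in [8, 16, 2, 3, 6, 2, 8, 4, 7]
`out` takes the values: [] → [8] → [8, 16] → [8, 16, 2] → [8, 16, 2, 6] → [8, 16, 2, 6, 2] → [8, 16, 2, 6, 2, 8] → [8, 16, 2, 6, 2, 8, 4]
So `len(out)` = 7

Answer: 7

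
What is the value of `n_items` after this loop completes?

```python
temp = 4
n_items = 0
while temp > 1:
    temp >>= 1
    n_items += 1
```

Count right shifts until 1
`n_items` takes the values: 0 → 1 → 2

Answer: 2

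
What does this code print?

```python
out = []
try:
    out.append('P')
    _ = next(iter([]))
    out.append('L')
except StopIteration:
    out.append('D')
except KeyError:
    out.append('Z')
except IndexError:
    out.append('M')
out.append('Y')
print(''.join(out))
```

Execution trace: 'P' (try body) → 'D' (except StopIteration) → 'Y' (after the try/except). Output: PDY

Answer: PDY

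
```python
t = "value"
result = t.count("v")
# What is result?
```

Trace:
`t = "value"` → t = 'value'
`result = t.count("v")` → result = 1
So result = 1

Answer: 1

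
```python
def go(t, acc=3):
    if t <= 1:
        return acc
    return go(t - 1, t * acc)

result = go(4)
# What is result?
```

Accumulator trace (n, acc): (4, 3) -> (3, 12) -> (2, 36) -> (1, 72) -> return 72

Answer: 72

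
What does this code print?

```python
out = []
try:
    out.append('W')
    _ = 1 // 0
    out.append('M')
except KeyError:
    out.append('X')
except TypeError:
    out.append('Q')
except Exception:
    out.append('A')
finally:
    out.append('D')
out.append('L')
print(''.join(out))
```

Execution trace: 'W' (try body) → 'A' (except Exception) → 'D' (finally) → 'L' (after the try/except). Output: WADL

Answer: WADL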